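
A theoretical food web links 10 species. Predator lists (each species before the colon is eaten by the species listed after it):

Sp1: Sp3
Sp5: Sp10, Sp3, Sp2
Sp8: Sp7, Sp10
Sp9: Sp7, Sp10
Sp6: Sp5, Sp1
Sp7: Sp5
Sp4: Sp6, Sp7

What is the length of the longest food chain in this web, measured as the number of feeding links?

One longest chain: Sp4 → Sp6 → Sp5 → Sp10.
It has 4 species and 3 links.

3 links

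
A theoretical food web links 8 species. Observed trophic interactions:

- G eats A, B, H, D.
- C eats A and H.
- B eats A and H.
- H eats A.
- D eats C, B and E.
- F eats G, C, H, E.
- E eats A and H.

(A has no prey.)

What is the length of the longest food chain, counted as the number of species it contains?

One longest chain: A → H → E → D → G → F.
It has 6 species and 5 links.

6 species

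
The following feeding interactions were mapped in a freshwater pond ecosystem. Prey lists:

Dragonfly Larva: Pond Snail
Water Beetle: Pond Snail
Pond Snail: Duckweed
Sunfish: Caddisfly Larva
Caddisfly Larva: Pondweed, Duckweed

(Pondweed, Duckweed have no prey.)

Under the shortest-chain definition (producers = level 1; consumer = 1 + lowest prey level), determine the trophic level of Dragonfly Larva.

Trophic level 3

Duckweed is a producer → level 1.
Pond Snail eats Duckweed → level 2.
Dragonfly Larva eats Pond Snail → level 3.
No prey of Dragonfly Larva is below level 2, so 3 is the minimum.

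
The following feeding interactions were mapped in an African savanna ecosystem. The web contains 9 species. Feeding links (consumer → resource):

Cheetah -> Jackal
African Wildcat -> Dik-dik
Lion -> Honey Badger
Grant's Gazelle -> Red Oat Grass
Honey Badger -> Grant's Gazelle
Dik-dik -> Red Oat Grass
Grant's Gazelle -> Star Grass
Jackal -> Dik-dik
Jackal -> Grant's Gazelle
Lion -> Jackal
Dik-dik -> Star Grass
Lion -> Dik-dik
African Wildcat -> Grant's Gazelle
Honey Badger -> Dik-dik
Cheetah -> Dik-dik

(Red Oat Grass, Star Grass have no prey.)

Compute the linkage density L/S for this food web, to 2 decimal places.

There are L = 15 links among S = 9 species.
L/S = 15/9 = 1.6667 ≈ 1.67.

L/S = 1.67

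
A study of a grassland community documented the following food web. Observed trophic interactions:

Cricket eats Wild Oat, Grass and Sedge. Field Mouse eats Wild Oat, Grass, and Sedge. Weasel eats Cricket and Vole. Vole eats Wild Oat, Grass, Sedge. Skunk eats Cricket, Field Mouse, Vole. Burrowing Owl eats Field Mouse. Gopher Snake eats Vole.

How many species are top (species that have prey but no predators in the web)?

Top species (has prey, but nothing eats it): Skunk, Burrowing Owl, Gopher Snake, Weasel.
Count: 4.

4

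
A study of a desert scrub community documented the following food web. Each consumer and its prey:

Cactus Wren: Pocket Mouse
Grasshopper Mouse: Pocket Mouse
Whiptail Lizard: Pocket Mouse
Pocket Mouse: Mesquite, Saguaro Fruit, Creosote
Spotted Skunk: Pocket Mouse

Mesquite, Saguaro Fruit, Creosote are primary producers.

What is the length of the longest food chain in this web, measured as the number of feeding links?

One longest chain: Mesquite → Pocket Mouse → Spotted Skunk.
It has 3 species and 2 links.

2 links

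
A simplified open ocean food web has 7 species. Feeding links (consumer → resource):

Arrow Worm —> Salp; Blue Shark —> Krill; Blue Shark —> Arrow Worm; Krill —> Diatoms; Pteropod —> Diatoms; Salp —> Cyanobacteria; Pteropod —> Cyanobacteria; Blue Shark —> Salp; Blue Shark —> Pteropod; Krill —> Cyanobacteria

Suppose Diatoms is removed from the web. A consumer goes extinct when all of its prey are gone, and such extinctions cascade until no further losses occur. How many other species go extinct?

Remove Diatoms.
Every predator of it retains at least one other prey: Pteropod still has Cyanobacteria; Krill still has Cyanobacteria.
No consumer loses all prey, so no secondary extinctions occur.

0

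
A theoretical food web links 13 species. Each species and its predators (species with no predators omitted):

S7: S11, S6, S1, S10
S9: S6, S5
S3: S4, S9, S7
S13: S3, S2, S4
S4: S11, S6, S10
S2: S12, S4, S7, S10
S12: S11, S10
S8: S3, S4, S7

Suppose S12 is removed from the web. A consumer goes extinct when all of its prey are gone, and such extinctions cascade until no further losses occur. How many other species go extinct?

0

Remove S12.
Every predator of it retains at least one other prey: S11 still has S4, S7; S10 still has S2, S4, S7.
No consumer loses all prey, so no secondary extinctions occur.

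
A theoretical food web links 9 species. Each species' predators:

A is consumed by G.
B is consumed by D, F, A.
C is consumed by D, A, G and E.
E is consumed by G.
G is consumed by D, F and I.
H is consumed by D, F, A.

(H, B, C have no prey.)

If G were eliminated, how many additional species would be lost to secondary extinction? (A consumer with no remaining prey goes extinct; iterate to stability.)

1

Remove G.
Round 1: I (all prey gone) → extinct.
No further losses. Total secondary extinctions: 1.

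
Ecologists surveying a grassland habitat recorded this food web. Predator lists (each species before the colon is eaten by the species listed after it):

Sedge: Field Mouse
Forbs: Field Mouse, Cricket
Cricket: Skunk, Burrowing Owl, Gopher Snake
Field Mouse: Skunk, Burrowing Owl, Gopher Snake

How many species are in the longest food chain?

One longest chain: Forbs → Field Mouse → Skunk.
It has 3 species and 2 links.

3 species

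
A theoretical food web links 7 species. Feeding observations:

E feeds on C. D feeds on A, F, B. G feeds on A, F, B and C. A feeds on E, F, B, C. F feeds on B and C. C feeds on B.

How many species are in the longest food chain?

One longest chain: B → C → E → A → D.
It has 5 species and 4 links.

5 species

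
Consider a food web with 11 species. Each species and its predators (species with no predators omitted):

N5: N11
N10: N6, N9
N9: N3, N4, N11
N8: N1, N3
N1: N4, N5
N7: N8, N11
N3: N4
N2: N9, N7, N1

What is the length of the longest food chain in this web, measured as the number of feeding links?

5 links

One longest chain: N2 → N7 → N8 → N1 → N5 → N11.
It has 6 species and 5 links.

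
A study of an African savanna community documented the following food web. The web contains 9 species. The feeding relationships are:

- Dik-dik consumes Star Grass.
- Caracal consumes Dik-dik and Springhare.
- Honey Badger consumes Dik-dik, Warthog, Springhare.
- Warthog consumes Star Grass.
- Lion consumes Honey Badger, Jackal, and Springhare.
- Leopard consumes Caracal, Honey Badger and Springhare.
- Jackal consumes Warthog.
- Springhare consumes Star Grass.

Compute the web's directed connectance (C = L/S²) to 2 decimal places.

The web has S = 9 species and L = 15 feeding links.
C = L / S² = 15 / 81 = 0.1852 ≈ 0.19.

C = 0.19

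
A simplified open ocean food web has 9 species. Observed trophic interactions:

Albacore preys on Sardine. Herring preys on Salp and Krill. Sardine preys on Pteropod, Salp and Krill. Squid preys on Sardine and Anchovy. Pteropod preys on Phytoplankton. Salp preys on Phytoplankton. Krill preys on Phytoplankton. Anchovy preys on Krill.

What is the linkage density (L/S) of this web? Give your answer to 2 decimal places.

There are L = 12 links among S = 9 species.
L/S = 12/9 = 1.3333 ≈ 1.33.

L/S = 1.33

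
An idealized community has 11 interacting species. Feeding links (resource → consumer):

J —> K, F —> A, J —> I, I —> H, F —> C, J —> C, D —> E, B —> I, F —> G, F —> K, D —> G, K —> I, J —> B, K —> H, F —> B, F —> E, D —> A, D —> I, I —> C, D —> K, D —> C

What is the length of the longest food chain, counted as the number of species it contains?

4 species

One longest chain: J → K → I → C.
It has 4 species and 3 links.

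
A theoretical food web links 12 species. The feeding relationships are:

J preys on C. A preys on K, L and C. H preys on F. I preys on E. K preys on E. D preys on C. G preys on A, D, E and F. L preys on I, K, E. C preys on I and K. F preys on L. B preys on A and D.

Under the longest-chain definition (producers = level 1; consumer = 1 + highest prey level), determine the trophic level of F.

Trophic level 4

E is a producer → level 1.
I eats E → level 2.
L eats I (level 2); other prey at levels: E 1, K 2 → level 3.
F eats L → level 4.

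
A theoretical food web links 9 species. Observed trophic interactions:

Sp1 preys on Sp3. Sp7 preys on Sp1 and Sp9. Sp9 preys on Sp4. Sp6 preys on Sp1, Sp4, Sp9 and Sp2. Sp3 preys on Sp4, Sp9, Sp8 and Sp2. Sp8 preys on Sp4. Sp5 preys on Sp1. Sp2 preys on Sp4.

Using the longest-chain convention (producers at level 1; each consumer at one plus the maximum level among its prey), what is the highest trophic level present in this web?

5

Producers (level 1): Sp4.
Sp4 → Sp8 → Sp3 → Sp1 → Sp5 gives Sp5 level 5.
No species has a prey at level 5, so no species reaches level 6.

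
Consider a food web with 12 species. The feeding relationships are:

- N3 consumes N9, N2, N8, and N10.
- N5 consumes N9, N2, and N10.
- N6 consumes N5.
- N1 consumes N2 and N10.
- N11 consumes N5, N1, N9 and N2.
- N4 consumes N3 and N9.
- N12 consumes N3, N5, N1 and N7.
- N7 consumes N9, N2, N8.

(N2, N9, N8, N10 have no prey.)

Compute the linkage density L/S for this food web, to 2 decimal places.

There are L = 23 links among S = 12 species.
L/S = 23/12 = 1.9167 ≈ 1.92.

L/S = 1.92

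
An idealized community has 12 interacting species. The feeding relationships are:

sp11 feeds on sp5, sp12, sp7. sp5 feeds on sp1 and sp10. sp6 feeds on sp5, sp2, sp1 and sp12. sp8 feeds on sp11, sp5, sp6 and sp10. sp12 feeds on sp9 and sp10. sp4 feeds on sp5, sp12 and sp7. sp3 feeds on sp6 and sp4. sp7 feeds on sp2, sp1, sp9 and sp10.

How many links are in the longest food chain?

3 links

One longest chain: sp2 → sp7 → sp4 → sp3.
It has 4 species and 3 links.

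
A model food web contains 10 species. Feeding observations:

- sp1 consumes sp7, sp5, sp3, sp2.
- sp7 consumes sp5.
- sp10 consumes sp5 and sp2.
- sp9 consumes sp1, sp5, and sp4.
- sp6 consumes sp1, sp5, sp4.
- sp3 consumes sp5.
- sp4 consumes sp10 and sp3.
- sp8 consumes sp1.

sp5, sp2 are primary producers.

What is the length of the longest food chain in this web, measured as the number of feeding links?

One longest chain: sp5 → sp7 → sp1 → sp6.
It has 4 species and 3 links.

3 links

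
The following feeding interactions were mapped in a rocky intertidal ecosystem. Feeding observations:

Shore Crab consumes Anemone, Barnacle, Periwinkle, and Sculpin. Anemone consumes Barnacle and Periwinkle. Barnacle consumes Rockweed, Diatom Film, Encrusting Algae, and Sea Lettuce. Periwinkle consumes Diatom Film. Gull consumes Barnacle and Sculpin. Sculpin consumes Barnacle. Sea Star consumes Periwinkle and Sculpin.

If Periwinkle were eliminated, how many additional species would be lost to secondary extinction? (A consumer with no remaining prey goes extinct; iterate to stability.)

Remove Periwinkle.
Every predator of it retains at least one other prey: Anemone still has Barnacle; Shore Crab still has Barnacle, Anemone, Sculpin; Sea Star still has Sculpin.
No consumer loses all prey, so no secondary extinctions occur.

0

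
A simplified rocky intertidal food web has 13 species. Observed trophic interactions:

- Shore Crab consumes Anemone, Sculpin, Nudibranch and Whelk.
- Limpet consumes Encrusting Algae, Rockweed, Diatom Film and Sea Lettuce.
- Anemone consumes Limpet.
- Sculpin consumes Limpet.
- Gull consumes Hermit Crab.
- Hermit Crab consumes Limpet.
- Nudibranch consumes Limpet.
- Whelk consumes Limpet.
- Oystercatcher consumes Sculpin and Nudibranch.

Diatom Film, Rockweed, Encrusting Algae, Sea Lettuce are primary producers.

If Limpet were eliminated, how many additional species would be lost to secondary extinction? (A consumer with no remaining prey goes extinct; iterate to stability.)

8

Remove Limpet.
Round 1: Sculpin (all prey gone), Anemone (all prey gone), Hermit Crab (all prey gone), Nudibranch (all prey gone), Whelk (all prey gone) → extinct.
Round 2: Shore Crab (all prey gone), Gull (all prey gone), Oystercatcher (all prey gone) → extinct.
No further losses. Total secondary extinctions: 8.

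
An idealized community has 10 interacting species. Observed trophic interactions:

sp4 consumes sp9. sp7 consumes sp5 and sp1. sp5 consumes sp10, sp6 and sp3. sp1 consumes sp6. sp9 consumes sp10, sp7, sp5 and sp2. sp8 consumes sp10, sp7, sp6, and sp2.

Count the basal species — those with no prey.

Basal species (no prey listed): sp6, sp2, sp10, sp3.
Count: 4.

4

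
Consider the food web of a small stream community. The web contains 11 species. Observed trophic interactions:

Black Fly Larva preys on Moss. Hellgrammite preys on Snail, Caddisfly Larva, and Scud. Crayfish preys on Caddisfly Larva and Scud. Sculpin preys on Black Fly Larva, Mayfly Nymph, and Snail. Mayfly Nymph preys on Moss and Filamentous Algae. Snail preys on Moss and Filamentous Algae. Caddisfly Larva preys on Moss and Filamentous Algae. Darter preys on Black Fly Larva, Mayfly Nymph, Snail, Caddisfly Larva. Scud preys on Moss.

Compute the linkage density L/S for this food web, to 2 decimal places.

There are L = 20 links among S = 11 species.
L/S = 20/11 = 1.8182 ≈ 1.82.

L/S = 1.82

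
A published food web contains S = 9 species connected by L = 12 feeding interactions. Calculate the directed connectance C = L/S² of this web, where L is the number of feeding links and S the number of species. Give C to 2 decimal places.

C = 0.15

The web has S = 9 species and L = 12 feeding links.
C = L / S² = 12 / 81 = 0.1481 ≈ 0.15.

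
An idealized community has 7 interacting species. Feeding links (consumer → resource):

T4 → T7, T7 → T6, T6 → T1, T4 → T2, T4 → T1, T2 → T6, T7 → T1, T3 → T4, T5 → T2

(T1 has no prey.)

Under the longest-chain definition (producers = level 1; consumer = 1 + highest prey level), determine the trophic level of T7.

Trophic level 3

T1 is a producer → level 1.
T6 eats T1 → level 2.
T7 eats T6 (level 2); other prey at levels: T1 1 → level 3.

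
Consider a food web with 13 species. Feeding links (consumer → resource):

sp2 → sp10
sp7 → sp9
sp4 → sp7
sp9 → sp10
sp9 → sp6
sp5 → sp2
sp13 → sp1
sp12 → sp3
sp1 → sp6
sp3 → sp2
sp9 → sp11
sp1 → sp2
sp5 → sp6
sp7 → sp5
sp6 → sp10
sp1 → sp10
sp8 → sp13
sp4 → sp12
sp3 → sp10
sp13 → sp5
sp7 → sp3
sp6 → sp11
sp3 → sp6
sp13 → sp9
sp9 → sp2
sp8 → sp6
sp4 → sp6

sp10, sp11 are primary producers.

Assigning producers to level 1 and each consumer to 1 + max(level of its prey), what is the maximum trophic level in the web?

Producers (level 1): sp10, sp11.
sp10 → sp6 → sp5 → sp7 → sp4 gives sp4 level 5.
No species has a prey at level 5, so no species reaches level 6.

5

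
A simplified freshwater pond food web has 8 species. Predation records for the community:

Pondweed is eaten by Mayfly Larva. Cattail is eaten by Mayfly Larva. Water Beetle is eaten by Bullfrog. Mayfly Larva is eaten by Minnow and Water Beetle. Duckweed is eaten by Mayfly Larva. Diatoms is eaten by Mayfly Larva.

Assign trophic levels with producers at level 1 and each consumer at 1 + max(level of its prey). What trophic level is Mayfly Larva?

Pondweed is a producer → level 1.
Mayfly Larva eats Pondweed (level 1); other prey at levels: Cattail 1, Diatoms 1, Duckweed 1 → level 2.

Trophic level 2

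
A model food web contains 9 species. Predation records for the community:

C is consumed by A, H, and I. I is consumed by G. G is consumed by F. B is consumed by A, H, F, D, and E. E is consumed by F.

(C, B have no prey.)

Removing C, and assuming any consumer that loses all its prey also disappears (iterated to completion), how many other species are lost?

2

Remove C.
Round 1: I (all prey gone) → extinct.
Round 2: G (all prey gone) → extinct.
No further losses. Total secondary extinctions: 2.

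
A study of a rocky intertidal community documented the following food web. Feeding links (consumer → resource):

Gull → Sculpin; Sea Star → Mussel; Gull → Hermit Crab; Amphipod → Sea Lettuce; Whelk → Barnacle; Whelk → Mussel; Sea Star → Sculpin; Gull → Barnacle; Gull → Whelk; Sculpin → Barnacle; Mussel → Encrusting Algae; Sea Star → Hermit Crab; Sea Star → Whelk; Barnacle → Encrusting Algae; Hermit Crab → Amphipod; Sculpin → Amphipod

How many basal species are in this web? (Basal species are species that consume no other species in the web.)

Basal species (no prey listed): Encrusting Algae, Sea Lettuce.
Count: 2.

2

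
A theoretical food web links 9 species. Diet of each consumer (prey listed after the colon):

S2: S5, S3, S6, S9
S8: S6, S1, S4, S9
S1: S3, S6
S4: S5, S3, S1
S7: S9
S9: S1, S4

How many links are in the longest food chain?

One longest chain: S3 → S1 → S4 → S9 → S7.
It has 5 species and 4 links.

4 links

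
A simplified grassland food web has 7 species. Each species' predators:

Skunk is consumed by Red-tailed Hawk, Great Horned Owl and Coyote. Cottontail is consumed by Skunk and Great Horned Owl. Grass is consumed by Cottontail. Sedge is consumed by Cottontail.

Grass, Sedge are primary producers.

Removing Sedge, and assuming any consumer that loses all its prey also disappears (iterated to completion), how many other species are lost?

Remove Sedge.
Every predator of it retains at least one other prey: Cottontail still has Grass.
No consumer loses all prey, so no secondary extinctions occur.

0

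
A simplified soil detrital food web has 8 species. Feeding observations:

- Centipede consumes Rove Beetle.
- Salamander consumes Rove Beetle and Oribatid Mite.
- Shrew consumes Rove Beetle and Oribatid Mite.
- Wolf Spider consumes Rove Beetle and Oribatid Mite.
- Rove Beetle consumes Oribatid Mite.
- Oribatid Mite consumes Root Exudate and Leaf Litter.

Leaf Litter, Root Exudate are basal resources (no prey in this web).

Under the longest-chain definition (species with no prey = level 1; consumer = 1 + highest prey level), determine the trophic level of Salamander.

Trophic level 4

Leaf Litter has no prey (basal) → level 1.
Oribatid Mite eats Leaf Litter (level 1); other prey at levels: Root Exudate 1 → level 2.
Rove Beetle eats Oribatid Mite → level 3.
Salamander eats Rove Beetle (level 3); other prey at levels: Oribatid Mite 2 → level 4.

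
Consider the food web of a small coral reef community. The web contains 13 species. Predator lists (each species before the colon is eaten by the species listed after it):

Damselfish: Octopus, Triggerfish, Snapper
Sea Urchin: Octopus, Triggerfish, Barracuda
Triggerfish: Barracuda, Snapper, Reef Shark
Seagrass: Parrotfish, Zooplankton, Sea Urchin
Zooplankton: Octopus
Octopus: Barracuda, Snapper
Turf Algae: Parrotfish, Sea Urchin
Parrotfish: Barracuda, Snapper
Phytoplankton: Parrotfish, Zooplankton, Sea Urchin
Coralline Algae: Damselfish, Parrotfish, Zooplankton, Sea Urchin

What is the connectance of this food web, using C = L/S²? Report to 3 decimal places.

C = 0.154

The web has S = 13 species and L = 26 feeding links.
C = L / S² = 26 / 169 = 0.1538 ≈ 0.154.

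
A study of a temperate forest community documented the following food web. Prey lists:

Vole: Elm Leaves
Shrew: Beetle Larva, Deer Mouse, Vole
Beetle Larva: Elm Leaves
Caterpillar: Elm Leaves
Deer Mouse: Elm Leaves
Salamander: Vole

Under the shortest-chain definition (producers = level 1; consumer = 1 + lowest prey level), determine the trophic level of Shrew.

Elm Leaves is a producer → level 1.
Beetle Larva eats Elm Leaves → level 2.
Shrew eats Beetle Larva → level 3.
No prey of Shrew is below level 2, so 3 is the minimum.

Trophic level 3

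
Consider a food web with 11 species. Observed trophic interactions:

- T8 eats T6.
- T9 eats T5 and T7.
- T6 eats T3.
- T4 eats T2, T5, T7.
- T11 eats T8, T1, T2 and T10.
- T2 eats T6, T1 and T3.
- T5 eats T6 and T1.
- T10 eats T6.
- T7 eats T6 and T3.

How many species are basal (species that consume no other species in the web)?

Basal species (no prey listed): T3, T1.
Count: 2.

2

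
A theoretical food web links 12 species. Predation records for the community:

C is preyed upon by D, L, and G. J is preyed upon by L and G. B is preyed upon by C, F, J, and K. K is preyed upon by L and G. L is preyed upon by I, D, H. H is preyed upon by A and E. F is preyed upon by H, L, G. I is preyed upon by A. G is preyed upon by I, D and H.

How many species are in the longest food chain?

One longest chain: B → F → L → H → A.
It has 5 species and 4 links.

5 species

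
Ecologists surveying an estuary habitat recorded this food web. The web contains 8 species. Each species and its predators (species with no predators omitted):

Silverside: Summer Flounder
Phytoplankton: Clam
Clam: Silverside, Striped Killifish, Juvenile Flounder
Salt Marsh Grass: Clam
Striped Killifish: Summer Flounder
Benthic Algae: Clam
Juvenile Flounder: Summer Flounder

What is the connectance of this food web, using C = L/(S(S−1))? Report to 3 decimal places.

The web has S = 8 species and L = 9 feeding links.
C = L / (S(S−1)) = 9 / 56 = 0.1607 ≈ 0.161.

C = 0.161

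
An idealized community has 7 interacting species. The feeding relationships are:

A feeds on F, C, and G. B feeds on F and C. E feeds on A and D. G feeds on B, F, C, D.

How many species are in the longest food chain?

5 species

One longest chain: C → B → G → A → E.
It has 5 species and 4 links.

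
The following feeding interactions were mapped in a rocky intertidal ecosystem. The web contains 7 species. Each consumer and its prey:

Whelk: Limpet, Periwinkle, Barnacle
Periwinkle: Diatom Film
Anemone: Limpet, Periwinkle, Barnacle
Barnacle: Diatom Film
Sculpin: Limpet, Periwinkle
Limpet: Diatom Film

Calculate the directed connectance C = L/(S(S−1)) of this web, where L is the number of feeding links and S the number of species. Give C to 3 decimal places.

C = 0.262

The web has S = 7 species and L = 11 feeding links.
C = L / (S(S−1)) = 11 / 42 = 0.2619 ≈ 0.262.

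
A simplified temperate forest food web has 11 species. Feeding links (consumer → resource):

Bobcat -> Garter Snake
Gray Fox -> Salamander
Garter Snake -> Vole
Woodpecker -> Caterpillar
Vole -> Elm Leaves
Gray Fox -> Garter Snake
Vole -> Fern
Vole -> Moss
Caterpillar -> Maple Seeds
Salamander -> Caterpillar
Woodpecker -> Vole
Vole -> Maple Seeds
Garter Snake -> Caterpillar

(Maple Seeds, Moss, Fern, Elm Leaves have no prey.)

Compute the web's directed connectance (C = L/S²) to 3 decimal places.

The web has S = 11 species and L = 13 feeding links.
C = L / S² = 13 / 121 = 0.1074 ≈ 0.107.

C = 0.107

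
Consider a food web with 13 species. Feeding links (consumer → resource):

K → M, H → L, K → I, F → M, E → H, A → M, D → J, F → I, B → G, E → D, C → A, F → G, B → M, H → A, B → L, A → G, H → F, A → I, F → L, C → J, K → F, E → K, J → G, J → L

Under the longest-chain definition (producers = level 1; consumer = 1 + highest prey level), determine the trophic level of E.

Trophic level 4

L is a producer → level 1.
F eats L (level 1); other prey at levels: M 1, I 1, G 1 → level 2.
K eats F (level 2); other prey at levels: M 1, I 1 → level 3.
E eats K (level 3); other prey at levels: H 3, D 3 → level 4.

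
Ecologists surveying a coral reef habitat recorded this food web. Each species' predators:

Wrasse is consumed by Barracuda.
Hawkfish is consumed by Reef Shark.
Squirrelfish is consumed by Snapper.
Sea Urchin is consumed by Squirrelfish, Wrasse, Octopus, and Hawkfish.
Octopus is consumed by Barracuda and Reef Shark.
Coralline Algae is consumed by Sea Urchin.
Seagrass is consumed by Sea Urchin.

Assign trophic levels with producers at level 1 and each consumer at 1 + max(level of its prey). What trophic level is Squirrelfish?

Trophic level 3

Coralline Algae is a producer → level 1.
Sea Urchin eats Coralline Algae (level 1); other prey at levels: Seagrass 1 → level 2.
Squirrelfish eats Sea Urchin → level 3.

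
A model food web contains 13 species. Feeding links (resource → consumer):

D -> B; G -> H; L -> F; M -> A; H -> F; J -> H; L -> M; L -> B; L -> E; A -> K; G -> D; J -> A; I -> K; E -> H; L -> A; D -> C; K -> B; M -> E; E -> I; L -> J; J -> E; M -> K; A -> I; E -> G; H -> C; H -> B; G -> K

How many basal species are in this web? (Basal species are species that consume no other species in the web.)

1

Basal species (no prey listed): L.
Count: 1.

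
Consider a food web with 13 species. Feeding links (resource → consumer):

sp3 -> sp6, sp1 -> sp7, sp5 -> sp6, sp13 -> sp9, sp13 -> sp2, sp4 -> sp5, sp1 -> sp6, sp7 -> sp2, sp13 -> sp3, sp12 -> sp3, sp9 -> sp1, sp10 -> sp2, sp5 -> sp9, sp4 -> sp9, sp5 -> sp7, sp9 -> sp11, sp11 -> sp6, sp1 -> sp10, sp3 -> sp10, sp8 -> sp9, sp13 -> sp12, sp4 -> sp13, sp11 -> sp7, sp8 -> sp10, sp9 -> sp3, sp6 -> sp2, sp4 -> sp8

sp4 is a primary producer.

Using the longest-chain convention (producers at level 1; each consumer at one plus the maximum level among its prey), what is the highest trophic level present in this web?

Producers (level 1): sp4.
sp4 → sp13 → sp12 → sp3 → sp10 → sp2 gives sp2 level 6.
No species has a prey at level 6, so no species reaches level 7.

6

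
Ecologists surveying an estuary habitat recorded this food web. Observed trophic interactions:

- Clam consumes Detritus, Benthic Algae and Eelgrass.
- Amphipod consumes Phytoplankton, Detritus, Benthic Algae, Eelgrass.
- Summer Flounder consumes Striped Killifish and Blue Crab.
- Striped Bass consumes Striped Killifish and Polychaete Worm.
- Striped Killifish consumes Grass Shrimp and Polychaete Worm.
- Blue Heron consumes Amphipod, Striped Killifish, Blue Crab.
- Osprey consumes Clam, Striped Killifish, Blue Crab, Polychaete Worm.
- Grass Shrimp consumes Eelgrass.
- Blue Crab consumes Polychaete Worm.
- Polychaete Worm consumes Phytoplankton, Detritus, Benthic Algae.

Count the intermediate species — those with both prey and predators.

Intermediate species (has both prey and predators): Clam, Amphipod, Polychaete Worm, Grass Shrimp, Blue Crab, Striped Killifish.
Count: 6.

6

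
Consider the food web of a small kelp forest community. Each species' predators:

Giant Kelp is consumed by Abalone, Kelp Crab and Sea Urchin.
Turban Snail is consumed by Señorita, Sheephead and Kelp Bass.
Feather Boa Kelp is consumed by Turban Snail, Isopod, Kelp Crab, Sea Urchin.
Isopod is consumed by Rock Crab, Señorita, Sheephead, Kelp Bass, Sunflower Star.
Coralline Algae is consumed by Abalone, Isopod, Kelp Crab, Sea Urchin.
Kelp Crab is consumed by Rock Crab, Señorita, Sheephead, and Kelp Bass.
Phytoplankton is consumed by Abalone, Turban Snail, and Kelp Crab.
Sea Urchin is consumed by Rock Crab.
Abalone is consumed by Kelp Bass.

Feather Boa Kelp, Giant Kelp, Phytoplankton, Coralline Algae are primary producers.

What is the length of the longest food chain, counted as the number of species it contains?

One longest chain: Feather Boa Kelp → Kelp Crab → Sheephead.
It has 3 species and 2 links.

3 species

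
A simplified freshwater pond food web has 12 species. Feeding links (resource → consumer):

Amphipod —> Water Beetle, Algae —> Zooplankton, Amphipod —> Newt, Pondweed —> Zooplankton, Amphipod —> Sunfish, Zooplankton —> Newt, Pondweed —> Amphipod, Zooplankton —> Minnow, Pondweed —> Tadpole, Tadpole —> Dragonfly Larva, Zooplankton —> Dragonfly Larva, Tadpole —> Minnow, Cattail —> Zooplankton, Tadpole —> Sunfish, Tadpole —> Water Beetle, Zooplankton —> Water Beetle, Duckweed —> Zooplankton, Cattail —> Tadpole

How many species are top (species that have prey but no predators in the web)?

Top species (has prey, but nothing eats it): Sunfish, Newt, Dragonfly Larva, Minnow, Water Beetle.
Count: 5.

5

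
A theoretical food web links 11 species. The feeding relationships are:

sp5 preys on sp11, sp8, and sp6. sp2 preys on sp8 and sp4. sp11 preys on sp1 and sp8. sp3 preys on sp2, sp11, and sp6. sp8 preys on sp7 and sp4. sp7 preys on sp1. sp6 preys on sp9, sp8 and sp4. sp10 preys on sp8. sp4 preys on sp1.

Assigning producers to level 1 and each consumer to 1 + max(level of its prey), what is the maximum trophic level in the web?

Producers (level 1): sp1, sp9.
sp1 → sp4 → sp8 → sp6 → sp3 gives sp3 level 5.
No species has a prey at level 5, so no species reaches level 6.

5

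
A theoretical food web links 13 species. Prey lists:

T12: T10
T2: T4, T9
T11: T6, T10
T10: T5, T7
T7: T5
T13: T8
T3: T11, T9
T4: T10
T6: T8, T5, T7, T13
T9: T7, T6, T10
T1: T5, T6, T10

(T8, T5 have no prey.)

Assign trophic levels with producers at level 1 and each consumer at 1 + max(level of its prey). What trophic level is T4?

Trophic level 4

T5 is a producer → level 1.
T7 eats T5 → level 2.
T10 eats T7 (level 2); other prey at levels: T5 1 → level 3.
T4 eats T10 → level 4.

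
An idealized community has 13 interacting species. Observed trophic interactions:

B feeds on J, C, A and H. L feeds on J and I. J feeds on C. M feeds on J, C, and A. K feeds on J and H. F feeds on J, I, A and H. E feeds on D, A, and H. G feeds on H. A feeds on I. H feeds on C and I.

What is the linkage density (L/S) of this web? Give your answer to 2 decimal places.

There are L = 23 links among S = 13 species.
L/S = 23/13 = 1.7692 ≈ 1.77.

L/S = 1.77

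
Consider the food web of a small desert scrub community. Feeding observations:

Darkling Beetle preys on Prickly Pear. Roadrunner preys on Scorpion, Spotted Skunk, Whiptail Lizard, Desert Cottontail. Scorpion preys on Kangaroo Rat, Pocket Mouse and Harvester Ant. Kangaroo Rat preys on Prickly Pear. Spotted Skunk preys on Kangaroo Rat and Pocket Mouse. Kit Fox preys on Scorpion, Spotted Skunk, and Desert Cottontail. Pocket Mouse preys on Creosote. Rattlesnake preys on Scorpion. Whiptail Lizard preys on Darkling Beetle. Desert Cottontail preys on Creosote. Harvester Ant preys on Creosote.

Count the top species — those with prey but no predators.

Top species (has prey, but nothing eats it): Roadrunner, Kit Fox, Rattlesnake.
Count: 3.

3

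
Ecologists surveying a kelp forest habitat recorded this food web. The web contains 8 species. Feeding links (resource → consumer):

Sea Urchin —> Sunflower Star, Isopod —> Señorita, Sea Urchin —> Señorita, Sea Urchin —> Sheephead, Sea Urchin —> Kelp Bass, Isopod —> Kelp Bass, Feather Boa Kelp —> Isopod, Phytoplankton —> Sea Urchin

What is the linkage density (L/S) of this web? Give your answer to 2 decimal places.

There are L = 8 links among S = 8 species.
L/S = 8/8 = 1.0000 ≈ 1.00.

L/S = 1.00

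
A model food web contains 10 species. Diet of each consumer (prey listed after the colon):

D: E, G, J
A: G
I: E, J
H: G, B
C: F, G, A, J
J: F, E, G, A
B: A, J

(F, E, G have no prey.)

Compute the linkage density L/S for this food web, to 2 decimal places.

There are L = 18 links among S = 10 species.
L/S = 18/10 = 1.8000 ≈ 1.80.

L/S = 1.80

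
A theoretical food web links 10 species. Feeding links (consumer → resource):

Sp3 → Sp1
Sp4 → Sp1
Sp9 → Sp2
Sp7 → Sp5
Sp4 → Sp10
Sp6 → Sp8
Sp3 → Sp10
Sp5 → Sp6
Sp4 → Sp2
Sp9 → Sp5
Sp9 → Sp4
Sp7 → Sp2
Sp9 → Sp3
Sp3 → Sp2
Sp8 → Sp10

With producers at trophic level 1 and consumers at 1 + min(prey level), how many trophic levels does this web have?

4

Producers (level 1): Sp10, Sp2, Sp1.
Following each consumer down to its lowest-level prey: Sp10 → Sp8 → Sp6 → Sp5 (levels 1 through 4).
All prey of Sp5 (Sp6 3) are at level 3 or above, so Sp5 is at level 1 + 3 = 4.
Every consumer has at least one prey at level 3 or below, so none exceeds level 4.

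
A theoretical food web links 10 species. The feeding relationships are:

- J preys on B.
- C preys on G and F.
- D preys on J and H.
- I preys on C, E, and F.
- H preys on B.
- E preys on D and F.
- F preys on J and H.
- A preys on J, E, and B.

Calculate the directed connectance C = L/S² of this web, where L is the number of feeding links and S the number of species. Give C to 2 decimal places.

The web has S = 10 species and L = 16 feeding links.
C = L / S² = 16 / 100 = 0.1600 ≈ 0.16.

C = 0.16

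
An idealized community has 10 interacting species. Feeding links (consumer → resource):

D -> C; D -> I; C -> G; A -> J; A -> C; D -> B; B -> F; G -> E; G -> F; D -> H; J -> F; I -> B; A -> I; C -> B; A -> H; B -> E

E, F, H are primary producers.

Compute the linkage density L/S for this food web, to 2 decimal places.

There are L = 16 links among S = 10 species.
L/S = 16/10 = 1.6000 ≈ 1.60.

L/S = 1.60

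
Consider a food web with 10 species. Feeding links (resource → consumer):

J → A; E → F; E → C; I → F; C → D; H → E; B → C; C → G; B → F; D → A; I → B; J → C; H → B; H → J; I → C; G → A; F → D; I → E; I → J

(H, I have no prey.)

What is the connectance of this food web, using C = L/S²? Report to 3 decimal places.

C = 0.190

The web has S = 10 species and L = 19 feeding links.
C = L / S² = 19 / 100 = 0.1900 ≈ 0.190.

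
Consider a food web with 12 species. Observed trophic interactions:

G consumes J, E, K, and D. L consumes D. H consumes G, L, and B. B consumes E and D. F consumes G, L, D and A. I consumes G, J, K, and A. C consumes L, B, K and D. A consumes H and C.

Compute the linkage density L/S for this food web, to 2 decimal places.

There are L = 24 links among S = 12 species.
L/S = 24/12 = 2.0000 ≈ 2.00.

L/S = 2.00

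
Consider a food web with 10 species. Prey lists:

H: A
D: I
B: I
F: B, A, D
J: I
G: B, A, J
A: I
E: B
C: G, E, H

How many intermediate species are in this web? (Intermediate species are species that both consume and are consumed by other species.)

7

Intermediate species (has both prey and predators): B, A, D, J, G, E, H.
Count: 7.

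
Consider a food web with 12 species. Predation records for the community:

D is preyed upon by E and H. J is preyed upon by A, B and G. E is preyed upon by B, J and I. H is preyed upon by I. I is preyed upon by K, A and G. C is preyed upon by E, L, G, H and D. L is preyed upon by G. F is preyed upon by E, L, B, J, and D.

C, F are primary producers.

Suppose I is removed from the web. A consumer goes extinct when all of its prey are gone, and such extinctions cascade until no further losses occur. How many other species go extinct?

1

Remove I.
Round 1: K (all prey gone) → extinct.
No further losses. Total secondary extinctions: 1.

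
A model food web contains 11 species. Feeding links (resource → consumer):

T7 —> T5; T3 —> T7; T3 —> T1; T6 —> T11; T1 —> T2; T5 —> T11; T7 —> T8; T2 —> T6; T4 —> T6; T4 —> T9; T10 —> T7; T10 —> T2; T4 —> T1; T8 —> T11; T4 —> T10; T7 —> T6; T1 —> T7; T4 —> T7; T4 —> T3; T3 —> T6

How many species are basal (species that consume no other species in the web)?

1

Basal species (no prey listed): T4.
Count: 1.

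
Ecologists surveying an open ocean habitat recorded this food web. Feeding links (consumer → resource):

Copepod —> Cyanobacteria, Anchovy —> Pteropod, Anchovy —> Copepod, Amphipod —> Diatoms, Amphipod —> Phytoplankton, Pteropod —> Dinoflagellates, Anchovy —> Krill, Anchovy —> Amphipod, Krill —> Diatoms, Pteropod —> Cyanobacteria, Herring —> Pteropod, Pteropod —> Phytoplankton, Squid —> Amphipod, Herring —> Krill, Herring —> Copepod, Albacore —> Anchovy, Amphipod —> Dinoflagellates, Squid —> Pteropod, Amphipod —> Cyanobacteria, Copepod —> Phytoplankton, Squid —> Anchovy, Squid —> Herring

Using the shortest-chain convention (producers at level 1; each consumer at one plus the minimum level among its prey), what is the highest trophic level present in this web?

4

Producers (level 1): Cyanobacteria, Dinoflagellates, Phytoplankton, Diatoms.
Following each consumer down to its lowest-level prey: Cyanobacteria → Copepod → Anchovy → Albacore (levels 1 through 4).
All prey of Albacore (Anchovy 3) are at level 3 or above, so Albacore is at level 1 + 3 = 4.
Every consumer has at least one prey at level 3 or below, so none exceeds level 4.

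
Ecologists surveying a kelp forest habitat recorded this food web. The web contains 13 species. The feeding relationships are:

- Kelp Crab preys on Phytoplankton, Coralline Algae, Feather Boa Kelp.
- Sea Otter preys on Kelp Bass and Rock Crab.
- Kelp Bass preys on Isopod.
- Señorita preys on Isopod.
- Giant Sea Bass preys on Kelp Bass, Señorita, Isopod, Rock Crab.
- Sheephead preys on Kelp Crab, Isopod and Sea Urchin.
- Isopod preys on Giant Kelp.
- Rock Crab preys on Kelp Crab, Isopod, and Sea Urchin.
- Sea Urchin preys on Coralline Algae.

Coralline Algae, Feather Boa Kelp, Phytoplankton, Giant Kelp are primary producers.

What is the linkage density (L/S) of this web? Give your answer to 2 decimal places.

There are L = 19 links among S = 13 species.
L/S = 19/13 = 1.4615 ≈ 1.46.

L/S = 1.46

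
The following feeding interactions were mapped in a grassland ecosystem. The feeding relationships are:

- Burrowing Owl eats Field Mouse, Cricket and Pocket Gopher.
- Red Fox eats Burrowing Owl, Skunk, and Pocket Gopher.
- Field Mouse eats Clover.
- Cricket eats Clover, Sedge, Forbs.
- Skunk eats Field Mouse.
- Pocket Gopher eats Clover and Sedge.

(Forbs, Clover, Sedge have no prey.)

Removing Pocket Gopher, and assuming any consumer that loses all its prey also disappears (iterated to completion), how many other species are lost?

0

Remove Pocket Gopher.
Every predator of it retains at least one other prey: Burrowing Owl still has Cricket, Field Mouse; Red Fox still has Burrowing Owl, Skunk.
No consumer loses all prey, so no secondary extinctions occur.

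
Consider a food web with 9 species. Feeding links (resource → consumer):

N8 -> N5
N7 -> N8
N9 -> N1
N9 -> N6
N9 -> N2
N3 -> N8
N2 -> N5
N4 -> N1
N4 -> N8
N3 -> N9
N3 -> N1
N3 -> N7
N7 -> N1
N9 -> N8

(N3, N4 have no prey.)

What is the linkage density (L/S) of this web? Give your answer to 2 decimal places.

L/S = 1.56

There are L = 14 links among S = 9 species.
L/S = 14/9 = 1.5556 ≈ 1.56.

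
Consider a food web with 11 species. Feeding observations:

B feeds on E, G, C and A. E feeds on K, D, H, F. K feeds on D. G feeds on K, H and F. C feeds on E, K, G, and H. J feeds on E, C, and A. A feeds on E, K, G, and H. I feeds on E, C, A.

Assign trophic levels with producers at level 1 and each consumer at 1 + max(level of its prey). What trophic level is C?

Trophic level 4

D is a producer → level 1.
K eats D → level 2.
G eats K (level 2); other prey at levels: F 1, H 1 → level 3.
C eats G (level 3); other prey at levels: H 1, K 2, E 3 → level 4.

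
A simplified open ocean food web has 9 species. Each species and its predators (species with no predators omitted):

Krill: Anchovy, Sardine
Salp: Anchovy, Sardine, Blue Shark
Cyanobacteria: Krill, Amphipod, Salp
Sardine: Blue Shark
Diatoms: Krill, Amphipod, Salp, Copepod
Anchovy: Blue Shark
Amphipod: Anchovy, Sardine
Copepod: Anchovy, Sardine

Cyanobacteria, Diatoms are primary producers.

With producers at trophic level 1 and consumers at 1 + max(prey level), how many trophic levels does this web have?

Producers (level 1): Cyanobacteria, Diatoms.
Cyanobacteria → Krill → Anchovy → Blue Shark gives Blue Shark level 4.
No species has a prey at level 4, so no species reaches level 5.

4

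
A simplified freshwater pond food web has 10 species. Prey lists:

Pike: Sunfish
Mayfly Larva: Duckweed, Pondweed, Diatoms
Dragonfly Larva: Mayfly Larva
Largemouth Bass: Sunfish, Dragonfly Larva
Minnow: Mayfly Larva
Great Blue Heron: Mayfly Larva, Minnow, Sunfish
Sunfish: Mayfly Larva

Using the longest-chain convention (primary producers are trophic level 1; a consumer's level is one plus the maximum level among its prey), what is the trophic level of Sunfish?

Trophic level 3

Duckweed is a producer → level 1.
Mayfly Larva eats Duckweed (level 1); other prey at levels: Pondweed 1, Diatoms 1 → level 2.
Sunfish eats Mayfly Larva → level 3.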